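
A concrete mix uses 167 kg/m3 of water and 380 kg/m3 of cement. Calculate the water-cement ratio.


w/c = water / cement
w/c = 167 / 380 = 0.439

0.439


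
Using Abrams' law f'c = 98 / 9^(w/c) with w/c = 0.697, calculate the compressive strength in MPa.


f'c = 98 / 9^0.697
= 98 / 4.625
= 21.19 MPa

21.19


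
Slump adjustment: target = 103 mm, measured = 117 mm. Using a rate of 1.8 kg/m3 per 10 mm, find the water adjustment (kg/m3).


Difference = 103 - 117 = -14 mm
Water adjustment = -14 * 1.8 / 10 = -2.5 kg/m3

-2.5


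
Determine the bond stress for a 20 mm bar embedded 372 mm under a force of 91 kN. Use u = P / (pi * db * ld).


u = P / (pi * db * ld)
= 91 * 1000 / (pi * 20 * 372)
= 3.893 MPa

3.893


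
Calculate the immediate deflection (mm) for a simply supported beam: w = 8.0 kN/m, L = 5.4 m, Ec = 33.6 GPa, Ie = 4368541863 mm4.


Convert: L = 5.4 m = 5400 mm, Ec = 33.6 GPa = 33600 MPa
delta = 5 * 8.0 * 5400^4 / (384 * 33600 * 4368541863)
= 0.6 mm

0.6


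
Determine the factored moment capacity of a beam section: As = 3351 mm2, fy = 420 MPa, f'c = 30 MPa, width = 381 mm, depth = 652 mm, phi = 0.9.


a = As * fy / (0.85 * f'c * b)
= 3351 * 420 / (0.85 * 30 * 381)
= 144.8634 mm
Mn = As * fy * (d - a/2) / 10^6
= 815.696 kN-m
phi*Mn = 0.9 * 815.696 = 734.13 kN-m

734.13


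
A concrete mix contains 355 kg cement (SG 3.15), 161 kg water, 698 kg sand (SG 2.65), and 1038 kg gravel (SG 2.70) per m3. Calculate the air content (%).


Vol cement = 355 / (3.15 * 1000) = 0.112698 m3
Vol water = 161 / 1000 = 0.161 m3
Vol sand = 698 / (2.65 * 1000) = 0.263396 m3
Vol gravel = 1038 / (2.70 * 1000) = 0.384444 m3
Total solid + water volume = 0.921539 m3
Air = (1 - 0.921539) * 100 = 7.85%

7.85


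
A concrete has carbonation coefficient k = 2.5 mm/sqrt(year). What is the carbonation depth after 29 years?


depth = k * sqrt(t)
= 2.5 * sqrt(29)
= 13.46 mm

13.46


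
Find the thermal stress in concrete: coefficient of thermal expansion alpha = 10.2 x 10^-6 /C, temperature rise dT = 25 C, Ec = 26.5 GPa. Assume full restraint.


sigma = alpha * dT * Ec
= 10.2e-6 * 25 * 26.5 * 1000
= 6.757 MPa

6.757


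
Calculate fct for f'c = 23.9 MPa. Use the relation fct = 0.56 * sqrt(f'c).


fct = 0.56 * sqrt(23.9)
= 0.56 * 4.889
= 2.738 MPa

2.738


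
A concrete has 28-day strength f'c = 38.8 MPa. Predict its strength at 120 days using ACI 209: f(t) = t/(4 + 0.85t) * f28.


f(120) = 120 / (4 + 0.85 * 120) * 38.8
= 120 / 106.0 * 38.8
= 43.92 MPa

43.92


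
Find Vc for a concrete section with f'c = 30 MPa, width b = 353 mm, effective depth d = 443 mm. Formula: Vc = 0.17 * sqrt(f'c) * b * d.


Vc = 0.17 * sqrt(30) * 353 * 443 / 1000
= 145.61 kN

145.61


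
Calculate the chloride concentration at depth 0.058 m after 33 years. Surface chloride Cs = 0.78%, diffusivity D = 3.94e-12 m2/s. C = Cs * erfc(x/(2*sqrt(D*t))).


t_seconds = 33 * 365.25 * 24 * 3600 = 1041400800.0 s
arg = 0.058 / (2 * sqrt(3.94e-12 * 1041400800.0))
= 0.4527
erfc(0.4527) = 0.522
C = 0.78 * 0.522 = 0.4072%

0.4072


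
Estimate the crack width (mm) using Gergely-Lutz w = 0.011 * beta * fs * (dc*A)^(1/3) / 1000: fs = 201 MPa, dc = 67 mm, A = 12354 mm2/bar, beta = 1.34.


w = 0.011 * beta * fs * (dc * A)^(1/3) / 1000
= 0.011 * 1.34 * 201 * (67 * 12354)^(1/3) / 1000
= 0.278 mm

0.278


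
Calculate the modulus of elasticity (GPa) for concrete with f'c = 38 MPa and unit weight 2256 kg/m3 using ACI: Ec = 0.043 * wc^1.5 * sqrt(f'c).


Ec = 0.043 * 2256^1.5 * sqrt(38) / 1000
= 28.4 GPa

28.4


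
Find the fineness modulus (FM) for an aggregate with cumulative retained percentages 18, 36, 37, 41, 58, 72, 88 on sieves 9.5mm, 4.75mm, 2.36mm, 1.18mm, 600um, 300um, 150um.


FM = sum(cumulative % retained) / 100
= 350 / 100
= 3.5

3.5


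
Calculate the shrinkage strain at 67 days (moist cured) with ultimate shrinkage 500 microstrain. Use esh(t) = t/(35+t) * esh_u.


esh(67) = 67 / (35 + 67) * 500
= 67 / 102 * 500
= 328.4 microstrain

328.4


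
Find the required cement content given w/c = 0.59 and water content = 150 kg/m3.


Cement = water / (w/c)
= 150 / 0.59
= 254.2 kg/m3

254.2


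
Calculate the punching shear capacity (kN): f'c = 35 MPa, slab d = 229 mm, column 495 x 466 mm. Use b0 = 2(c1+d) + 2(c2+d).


b0 = 2*(495 + 229) + 2*(466 + 229) = 2838 mm
Vc = 0.33 * sqrt(35) * 2838 * 229 / 1000
= 1268.81 kN

1268.81


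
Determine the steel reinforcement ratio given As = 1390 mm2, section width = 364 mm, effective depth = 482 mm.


rho = As / (b * d)
= 1390 / (364 * 482)
= 0.0079

0.0079


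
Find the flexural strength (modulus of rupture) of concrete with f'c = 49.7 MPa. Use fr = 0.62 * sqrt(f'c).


fr = 0.62 * sqrt(49.7)
= 4.371 MPa

4.371


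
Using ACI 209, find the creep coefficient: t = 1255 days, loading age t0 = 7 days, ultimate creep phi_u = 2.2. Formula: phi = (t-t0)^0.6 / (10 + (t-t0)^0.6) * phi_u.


dt = 1255 - 7 = 1248
phi = 1248^0.6 / (10 + 1248^0.6) * 2.2
= 1.932

1.932


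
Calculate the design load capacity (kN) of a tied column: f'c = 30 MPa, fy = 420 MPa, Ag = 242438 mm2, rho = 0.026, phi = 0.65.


Ast = rho * Ag = 0.026 * 242438 = 6303.388 mm2
phi*Pn = 0.65 * 0.80 * (0.85 * 30 * (242438 - 6303.388) + 420 * 6303.388) / 1000
= 4507.8 kN

4507.8


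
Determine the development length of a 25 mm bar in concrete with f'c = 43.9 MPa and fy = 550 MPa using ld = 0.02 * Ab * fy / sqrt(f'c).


Ab = pi * 25^2 / 4 = 490.874 mm2
ld = 0.02 * 490.874 * 550 / sqrt(43.9)
= 814.9 mm

814.9


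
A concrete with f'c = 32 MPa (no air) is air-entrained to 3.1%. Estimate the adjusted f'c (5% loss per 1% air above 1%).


Strength loss = (3.1 - 1) * 5 = 10.5%
f'c = 32 * (1 - 10.5/100)
= 28.64 MPa

28.64


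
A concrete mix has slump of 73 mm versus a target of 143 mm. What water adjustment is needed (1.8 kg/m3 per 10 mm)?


Difference = 143 - 73 = 70 mm
Water adjustment = 70 * 1.8 / 10 = 12.6 kg/m3

12.6


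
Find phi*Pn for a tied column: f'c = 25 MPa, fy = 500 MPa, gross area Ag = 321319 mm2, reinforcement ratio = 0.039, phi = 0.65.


Ast = rho * Ag = 0.039 * 321319 = 12531.441 mm2
phi*Pn = 0.65 * 0.80 * (0.85 * 25 * (321319 - 12531.441) + 500 * 12531.441) / 1000
= 6670.28 kN

6670.28


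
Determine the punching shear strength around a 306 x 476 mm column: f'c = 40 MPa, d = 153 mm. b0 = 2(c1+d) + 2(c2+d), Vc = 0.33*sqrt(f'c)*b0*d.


b0 = 2*(306 + 153) + 2*(476 + 153) = 2176 mm
Vc = 0.33 * sqrt(40) * 2176 * 153 / 1000
= 694.86 kN

694.86


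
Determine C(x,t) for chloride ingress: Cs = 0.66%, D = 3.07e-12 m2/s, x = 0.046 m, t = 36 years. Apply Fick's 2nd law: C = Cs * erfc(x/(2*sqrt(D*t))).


t_seconds = 36 * 365.25 * 24 * 3600 = 1136073600.0 s
arg = 0.046 / (2 * sqrt(3.07e-12 * 1136073600.0))
= 0.3895
erfc(0.3895) = 0.5818
C = 0.66 * 0.5818 = 0.384%

0.384


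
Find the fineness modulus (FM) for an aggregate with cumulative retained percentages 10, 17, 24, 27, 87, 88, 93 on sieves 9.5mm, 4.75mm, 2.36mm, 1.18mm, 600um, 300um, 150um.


FM = sum(cumulative % retained) / 100
= 346 / 100
= 3.46

3.46


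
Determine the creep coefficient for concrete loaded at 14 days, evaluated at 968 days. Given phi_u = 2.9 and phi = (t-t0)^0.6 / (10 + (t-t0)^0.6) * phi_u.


dt = 968 - 14 = 954
phi = 954^0.6 / (10 + 954^0.6) * 2.9
= 2.493

2.493


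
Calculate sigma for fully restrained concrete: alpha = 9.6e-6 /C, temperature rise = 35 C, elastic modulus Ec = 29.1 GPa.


sigma = alpha * dT * Ec
= 9.6e-6 * 35 * 29.1 * 1000
= 9.778 MPa

9.778


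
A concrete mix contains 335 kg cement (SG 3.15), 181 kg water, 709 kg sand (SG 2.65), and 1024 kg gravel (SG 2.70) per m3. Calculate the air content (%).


Vol cement = 335 / (3.15 * 1000) = 0.106349 m3
Vol water = 181 / 1000 = 0.181 m3
Vol sand = 709 / (2.65 * 1000) = 0.267547 m3
Vol gravel = 1024 / (2.70 * 1000) = 0.379259 m3
Total solid + water volume = 0.934156 m3
Air = (1 - 0.934156) * 100 = 6.58%

6.58


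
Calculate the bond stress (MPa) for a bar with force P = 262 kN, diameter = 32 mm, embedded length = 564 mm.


u = P / (pi * db * ld)
= 262 * 1000 / (pi * 32 * 564)
= 4.621 MPa

4.621


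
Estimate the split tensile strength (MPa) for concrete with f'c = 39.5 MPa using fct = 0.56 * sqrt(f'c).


fct = 0.56 * sqrt(39.5)
= 0.56 * 6.285
= 3.52 MPa

3.52


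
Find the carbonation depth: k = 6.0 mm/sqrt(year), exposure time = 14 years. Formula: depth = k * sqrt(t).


depth = k * sqrt(t)
= 6.0 * sqrt(14)
= 22.45 mm

22.45


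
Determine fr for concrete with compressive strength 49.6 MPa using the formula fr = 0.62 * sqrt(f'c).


fr = 0.62 * sqrt(49.6)
= 4.366 MPa

4.366


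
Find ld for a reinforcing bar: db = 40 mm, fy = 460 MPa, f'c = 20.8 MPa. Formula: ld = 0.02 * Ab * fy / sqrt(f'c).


Ab = pi * 40^2 / 4 = 1256.637 mm2
ld = 0.02 * 1256.637 * 460 / sqrt(20.8)
= 2534.9 mm

2534.9


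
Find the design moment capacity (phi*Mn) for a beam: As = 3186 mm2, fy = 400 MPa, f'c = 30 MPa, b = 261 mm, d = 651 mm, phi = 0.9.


a = As * fy / (0.85 * f'c * b)
= 3186 * 400 / (0.85 * 30 * 261)
= 191.4807 mm
Mn = As * fy * (d - a/2) / 10^6
= 707.6229 kN-m
phi*Mn = 0.9 * 707.6229 = 636.86 kN-m

636.86


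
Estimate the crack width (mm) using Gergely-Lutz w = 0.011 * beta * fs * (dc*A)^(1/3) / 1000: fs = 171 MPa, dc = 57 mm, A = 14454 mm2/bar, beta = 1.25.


w = 0.011 * beta * fs * (dc * A)^(1/3) / 1000
= 0.011 * 1.25 * 171 * (57 * 14454)^(1/3) / 1000
= 0.22 mm

0.22


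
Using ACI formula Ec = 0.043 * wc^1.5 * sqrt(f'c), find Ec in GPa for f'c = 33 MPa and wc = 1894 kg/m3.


Ec = 0.043 * 1894^1.5 * sqrt(33) / 1000
= 20.36 GPa

20.36


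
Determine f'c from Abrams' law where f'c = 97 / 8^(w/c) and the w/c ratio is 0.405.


f'c = 97 / 8^0.405
= 97 / 2.321
= 41.78 MPa

41.78


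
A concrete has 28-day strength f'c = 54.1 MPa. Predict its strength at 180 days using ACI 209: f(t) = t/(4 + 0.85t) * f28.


f(180) = 180 / (4 + 0.85 * 180) * 54.1
= 180 / 157.0 * 54.1
= 62.03 MPa

62.03


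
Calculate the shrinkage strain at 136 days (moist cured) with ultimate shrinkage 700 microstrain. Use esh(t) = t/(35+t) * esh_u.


esh(136) = 136 / (35 + 136) * 700
= 136 / 171 * 700
= 556.7 microstrain

556.7


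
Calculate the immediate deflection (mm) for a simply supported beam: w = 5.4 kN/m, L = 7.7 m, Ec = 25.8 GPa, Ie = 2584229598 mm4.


Convert: L = 7.7 m = 7700 mm, Ec = 25.8 GPa = 25800 MPa
delta = 5 * 5.4 * 7700^4 / (384 * 25800 * 2584229598)
= 3.71 mm

3.71


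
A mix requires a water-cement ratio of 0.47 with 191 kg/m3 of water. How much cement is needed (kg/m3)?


Cement = water / (w/c)
= 191 / 0.47
= 406.4 kg/m3

406.4


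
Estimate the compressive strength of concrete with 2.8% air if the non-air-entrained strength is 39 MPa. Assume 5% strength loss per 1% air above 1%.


Strength loss = (2.8 - 1) * 5 = 9.0%
f'c = 39 * (1 - 9.0/100)
= 35.49 MPa

35.49


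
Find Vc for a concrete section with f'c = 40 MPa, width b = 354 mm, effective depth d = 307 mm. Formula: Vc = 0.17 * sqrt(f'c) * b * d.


Vc = 0.17 * sqrt(40) * 354 * 307 / 1000
= 116.85 kN

116.85


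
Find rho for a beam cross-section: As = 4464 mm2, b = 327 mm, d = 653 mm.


rho = As / (b * d)
= 4464 / (327 * 653)
= 0.0209

0.0209


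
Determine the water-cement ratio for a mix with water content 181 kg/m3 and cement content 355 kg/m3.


w/c = water / cement
w/c = 181 / 355 = 0.51

0.51


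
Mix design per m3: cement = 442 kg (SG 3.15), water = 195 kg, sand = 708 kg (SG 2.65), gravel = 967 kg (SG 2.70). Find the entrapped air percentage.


Vol cement = 442 / (3.15 * 1000) = 0.140317 m3
Vol water = 195 / 1000 = 0.195 m3
Vol sand = 708 / (2.65 * 1000) = 0.26717 m3
Vol gravel = 967 / (2.70 * 1000) = 0.358148 m3
Total solid + water volume = 0.960635 m3
Air = (1 - 0.960635) * 100 = 3.94%

3.94


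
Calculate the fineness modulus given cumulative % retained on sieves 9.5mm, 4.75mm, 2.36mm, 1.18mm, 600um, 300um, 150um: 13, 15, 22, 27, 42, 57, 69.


FM = sum(cumulative % retained) / 100
= 245 / 100
= 2.45

2.45


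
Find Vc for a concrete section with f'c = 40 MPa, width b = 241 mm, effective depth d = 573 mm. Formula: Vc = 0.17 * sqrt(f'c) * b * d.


Vc = 0.17 * sqrt(40) * 241 * 573 / 1000
= 148.47 kN

148.47


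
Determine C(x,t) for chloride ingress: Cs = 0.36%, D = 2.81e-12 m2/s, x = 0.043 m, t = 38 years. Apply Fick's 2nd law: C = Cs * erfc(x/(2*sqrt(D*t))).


t_seconds = 38 * 365.25 * 24 * 3600 = 1199188800.0 s
arg = 0.043 / (2 * sqrt(2.81e-12 * 1199188800.0))
= 0.3704
erfc(0.3704) = 0.6004
C = 0.36 * 0.6004 = 0.2162%

0.2162


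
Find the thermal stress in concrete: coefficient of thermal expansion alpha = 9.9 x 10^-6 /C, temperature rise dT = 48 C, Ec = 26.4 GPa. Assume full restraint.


sigma = alpha * dT * Ec
= 9.9e-6 * 48 * 26.4 * 1000
= 12.545 MPa

12.545


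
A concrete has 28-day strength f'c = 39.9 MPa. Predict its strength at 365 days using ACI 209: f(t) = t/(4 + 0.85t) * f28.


f(365) = 365 / (4 + 0.85 * 365) * 39.9
= 365 / 314.25 * 39.9
= 46.34 MPa

46.34


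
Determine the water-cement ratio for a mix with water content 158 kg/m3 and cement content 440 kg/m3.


w/c = water / cement
w/c = 158 / 440 = 0.359

0.359


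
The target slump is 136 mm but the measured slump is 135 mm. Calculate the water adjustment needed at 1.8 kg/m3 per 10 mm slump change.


Difference = 136 - 135 = 1 mm
Water adjustment = 1 * 1.8 / 10 = 0.2 kg/m3

0.2


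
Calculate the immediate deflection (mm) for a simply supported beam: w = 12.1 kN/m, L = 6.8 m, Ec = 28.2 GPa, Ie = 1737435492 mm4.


Convert: L = 6.8 m = 6800 mm, Ec = 28.2 GPa = 28200 MPa
delta = 5 * 12.1 * 6800^4 / (384 * 28200 * 1737435492)
= 6.88 mm

6.88


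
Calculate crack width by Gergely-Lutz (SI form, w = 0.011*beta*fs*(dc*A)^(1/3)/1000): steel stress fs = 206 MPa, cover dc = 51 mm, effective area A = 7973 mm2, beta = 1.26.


w = 0.011 * beta * fs * (dc * A)^(1/3) / 1000
= 0.011 * 1.26 * 206 * (51 * 7973)^(1/3) / 1000
= 0.212 mm

0.212


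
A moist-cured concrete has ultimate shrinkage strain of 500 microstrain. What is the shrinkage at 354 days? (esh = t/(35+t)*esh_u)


esh(354) = 354 / (35 + 354) * 500
= 354 / 389 * 500
= 455.0 microstrain

455.0


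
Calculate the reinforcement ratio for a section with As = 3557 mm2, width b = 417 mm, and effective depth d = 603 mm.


rho = As / (b * d)
= 3557 / (417 * 603)
= 0.0141

0.0141


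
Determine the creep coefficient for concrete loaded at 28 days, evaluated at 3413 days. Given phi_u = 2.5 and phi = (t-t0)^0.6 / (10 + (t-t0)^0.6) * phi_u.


dt = 3413 - 28 = 3385
phi = 3385^0.6 / (10 + 3385^0.6) * 2.5
= 2.323

2.323


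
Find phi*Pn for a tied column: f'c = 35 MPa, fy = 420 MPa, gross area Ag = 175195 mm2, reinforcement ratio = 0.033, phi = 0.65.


Ast = rho * Ag = 0.033 * 175195 = 5781.435 mm2
phi*Pn = 0.65 * 0.80 * (0.85 * 35 * (175195 - 5781.435) + 420 * 5781.435) / 1000
= 3883.49 kN

3883.49


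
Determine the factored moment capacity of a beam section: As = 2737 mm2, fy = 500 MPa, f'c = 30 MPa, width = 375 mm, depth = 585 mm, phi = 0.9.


a = As * fy / (0.85 * f'c * b)
= 2737 * 500 / (0.85 * 30 * 375)
= 143.1111 mm
Mn = As * fy * (d - a/2) / 10^6
= 702.6487 kN-m
phi*Mn = 0.9 * 702.6487 = 632.38 kN-m

632.38


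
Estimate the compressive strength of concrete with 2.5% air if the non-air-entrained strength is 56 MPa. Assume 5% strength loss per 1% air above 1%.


Strength loss = (2.5 - 1) * 5 = 7.5%
f'c = 56 * (1 - 7.5/100)
= 51.8 MPa

51.8


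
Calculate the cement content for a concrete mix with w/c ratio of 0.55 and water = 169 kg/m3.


Cement = water / (w/c)
= 169 / 0.55
= 307.3 kg/m3

307.3


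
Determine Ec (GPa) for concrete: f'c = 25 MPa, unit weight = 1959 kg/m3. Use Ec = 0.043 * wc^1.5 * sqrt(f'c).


Ec = 0.043 * 1959^1.5 * sqrt(25) / 1000
= 18.64 GPa

18.64


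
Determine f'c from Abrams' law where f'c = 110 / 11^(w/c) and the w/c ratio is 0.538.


f'c = 110 / 11^0.538
= 110 / 3.633
= 30.28 MPa

30.28


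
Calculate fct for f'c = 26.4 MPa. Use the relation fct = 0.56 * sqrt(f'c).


fct = 0.56 * sqrt(26.4)
= 0.56 * 5.138
= 2.877 MPa

2.877


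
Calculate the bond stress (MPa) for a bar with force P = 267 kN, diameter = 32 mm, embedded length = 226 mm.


u = P / (pi * db * ld)
= 267 * 1000 / (pi * 32 * 226)
= 11.752 MPa

11.752


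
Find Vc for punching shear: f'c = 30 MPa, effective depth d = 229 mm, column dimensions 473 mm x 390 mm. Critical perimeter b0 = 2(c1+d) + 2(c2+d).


b0 = 2*(473 + 229) + 2*(390 + 229) = 2642 mm
Vc = 0.33 * sqrt(30) * 2642 * 229 / 1000
= 1093.56 kN

1093.56


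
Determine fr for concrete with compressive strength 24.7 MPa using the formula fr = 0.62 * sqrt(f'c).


fr = 0.62 * sqrt(24.7)
= 3.081 MPa

3.081


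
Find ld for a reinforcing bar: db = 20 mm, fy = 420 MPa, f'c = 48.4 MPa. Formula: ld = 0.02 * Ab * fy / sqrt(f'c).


Ab = pi * 20^2 / 4 = 314.159 mm2
ld = 0.02 * 314.159 * 420 / sqrt(48.4)
= 379.3 mm

379.3


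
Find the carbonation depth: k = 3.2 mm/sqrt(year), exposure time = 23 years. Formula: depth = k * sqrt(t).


depth = k * sqrt(t)
= 3.2 * sqrt(23)
= 15.35 mm

15.35


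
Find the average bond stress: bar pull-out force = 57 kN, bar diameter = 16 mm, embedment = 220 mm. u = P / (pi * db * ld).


u = P / (pi * db * ld)
= 57 * 1000 / (pi * 16 * 220)
= 5.154 MPa

5.154


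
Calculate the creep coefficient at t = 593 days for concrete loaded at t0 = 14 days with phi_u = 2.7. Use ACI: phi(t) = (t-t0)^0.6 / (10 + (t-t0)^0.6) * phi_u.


dt = 593 - 14 = 579
phi = 579^0.6 / (10 + 579^0.6) * 2.7
= 2.213

2.213


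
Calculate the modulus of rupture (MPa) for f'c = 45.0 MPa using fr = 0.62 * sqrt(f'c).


fr = 0.62 * sqrt(45.0)
= 4.159 MPa

4.159


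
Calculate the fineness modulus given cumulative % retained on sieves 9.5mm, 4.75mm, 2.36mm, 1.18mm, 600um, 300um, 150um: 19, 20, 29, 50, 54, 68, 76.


FM = sum(cumulative % retained) / 100
= 316 / 100
= 3.16

3.16


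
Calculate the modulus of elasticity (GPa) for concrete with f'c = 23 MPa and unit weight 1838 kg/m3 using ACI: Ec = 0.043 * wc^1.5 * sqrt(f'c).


Ec = 0.043 * 1838^1.5 * sqrt(23) / 1000
= 16.25 GPa

16.25


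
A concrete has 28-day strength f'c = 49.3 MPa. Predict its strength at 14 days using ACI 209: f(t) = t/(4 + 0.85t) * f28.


f(14) = 14 / (4 + 0.85 * 14) * 49.3
= 14 / 15.9 * 49.3
= 43.41 MPa

43.41


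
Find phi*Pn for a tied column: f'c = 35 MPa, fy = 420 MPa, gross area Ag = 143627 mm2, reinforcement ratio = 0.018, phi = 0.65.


Ast = rho * Ag = 0.018 * 143627 = 2585.286 mm2
phi*Pn = 0.65 * 0.80 * (0.85 * 35 * (143627 - 2585.286) + 420 * 2585.286) / 1000
= 2746.54 kN

2746.54


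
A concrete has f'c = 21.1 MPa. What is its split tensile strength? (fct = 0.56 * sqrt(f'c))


fct = 0.56 * sqrt(21.1)
= 0.56 * 4.593
= 2.572 MPa

2.572


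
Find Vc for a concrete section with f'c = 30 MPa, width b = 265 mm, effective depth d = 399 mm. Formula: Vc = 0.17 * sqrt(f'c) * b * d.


Vc = 0.17 * sqrt(30) * 265 * 399 / 1000
= 98.45 kN

98.45


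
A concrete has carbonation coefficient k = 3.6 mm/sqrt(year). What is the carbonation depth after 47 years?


depth = k * sqrt(t)
= 3.6 * sqrt(47)
= 24.68 mm

24.68


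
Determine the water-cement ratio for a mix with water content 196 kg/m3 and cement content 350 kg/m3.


w/c = water / cement
w/c = 196 / 350 = 0.56

0.56


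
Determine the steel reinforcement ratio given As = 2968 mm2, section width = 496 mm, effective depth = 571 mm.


rho = As / (b * d)
= 2968 / (496 * 571)
= 0.0105

0.0105


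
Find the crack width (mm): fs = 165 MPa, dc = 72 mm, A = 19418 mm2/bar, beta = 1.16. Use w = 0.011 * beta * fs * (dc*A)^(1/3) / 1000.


w = 0.011 * beta * fs * (dc * A)^(1/3) / 1000
= 0.011 * 1.16 * 165 * (72 * 19418)^(1/3) / 1000
= 0.235 mm

0.235


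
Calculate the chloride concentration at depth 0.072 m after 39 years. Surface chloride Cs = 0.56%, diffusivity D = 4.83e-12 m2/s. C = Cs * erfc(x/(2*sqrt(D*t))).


t_seconds = 39 * 365.25 * 24 * 3600 = 1230746400.0 s
arg = 0.072 / (2 * sqrt(4.83e-12 * 1230746400.0))
= 0.4669
erfc(0.4669) = 0.509
C = 0.56 * 0.509 = 0.2851%

0.2851


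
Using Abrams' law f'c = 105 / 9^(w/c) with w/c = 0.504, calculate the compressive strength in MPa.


f'c = 105 / 9^0.504
= 105 / 3.026
= 34.69 MPa

34.69


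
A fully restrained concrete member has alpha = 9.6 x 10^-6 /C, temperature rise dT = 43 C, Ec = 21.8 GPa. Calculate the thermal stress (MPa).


sigma = alpha * dT * Ec
= 9.6e-6 * 43 * 21.8 * 1000
= 8.999 MPa

8.999


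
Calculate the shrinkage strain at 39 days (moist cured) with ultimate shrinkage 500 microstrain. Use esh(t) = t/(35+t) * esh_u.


esh(39) = 39 / (35 + 39) * 500
= 39 / 74 * 500
= 263.5 microstrain

263.5


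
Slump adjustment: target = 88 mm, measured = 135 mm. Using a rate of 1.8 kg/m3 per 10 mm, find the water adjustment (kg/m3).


Difference = 88 - 135 = -47 mm
Water adjustment = -47 * 1.8 / 10 = -8.5 kg/m3

-8.5


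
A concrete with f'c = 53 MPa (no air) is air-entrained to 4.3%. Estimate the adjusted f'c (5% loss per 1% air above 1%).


Strength loss = (4.3 - 1) * 5 = 16.5%
f'c = 53 * (1 - 16.5/100)
= 44.25 MPa

44.25


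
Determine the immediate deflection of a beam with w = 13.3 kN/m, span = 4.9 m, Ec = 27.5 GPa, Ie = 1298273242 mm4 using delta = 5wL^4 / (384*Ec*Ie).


Convert: L = 4.9 m = 4900 mm, Ec = 27.5 GPa = 27500 MPa
delta = 5 * 13.3 * 4900^4 / (384 * 27500 * 1298273242)
= 2.8 mm

2.8


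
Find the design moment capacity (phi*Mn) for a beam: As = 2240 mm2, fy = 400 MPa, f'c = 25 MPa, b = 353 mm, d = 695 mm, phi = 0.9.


a = As * fy / (0.85 * f'c * b)
= 2240 * 400 / (0.85 * 25 * 353)
= 119.4468 mm
Mn = As * fy * (d - a/2) / 10^6
= 569.2079 kN-m
phi*Mn = 0.9 * 569.2079 = 512.29 kN-m

512.29


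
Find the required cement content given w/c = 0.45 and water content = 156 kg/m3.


Cement = water / (w/c)
= 156 / 0.45
= 346.7 kg/m3

346.7


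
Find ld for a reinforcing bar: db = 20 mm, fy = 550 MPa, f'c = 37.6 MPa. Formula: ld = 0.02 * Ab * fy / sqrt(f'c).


Ab = pi * 20^2 / 4 = 314.159 mm2
ld = 0.02 * 314.159 * 550 / sqrt(37.6)
= 563.6 mm

563.6


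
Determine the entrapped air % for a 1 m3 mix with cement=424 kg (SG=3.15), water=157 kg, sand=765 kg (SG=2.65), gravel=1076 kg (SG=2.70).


Vol cement = 424 / (3.15 * 1000) = 0.134603 m3
Vol water = 157 / 1000 = 0.157 m3
Vol sand = 765 / (2.65 * 1000) = 0.288679 m3
Vol gravel = 1076 / (2.70 * 1000) = 0.398519 m3
Total solid + water volume = 0.978801 m3
Air = (1 - 0.978801) * 100 = 2.12%

2.12


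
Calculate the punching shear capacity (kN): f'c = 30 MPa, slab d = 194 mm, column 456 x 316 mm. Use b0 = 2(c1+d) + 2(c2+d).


b0 = 2*(456 + 194) + 2*(316 + 194) = 2320 mm
Vc = 0.33 * sqrt(30) * 2320 * 194 / 1000
= 813.51 kN

813.51


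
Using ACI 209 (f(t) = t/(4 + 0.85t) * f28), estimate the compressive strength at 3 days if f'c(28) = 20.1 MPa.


f(3) = 3 / (4 + 0.85 * 3) * 20.1
= 3 / 6.55 * 20.1
= 9.21 MPa

9.21


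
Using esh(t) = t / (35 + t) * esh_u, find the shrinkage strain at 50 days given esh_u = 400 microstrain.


esh(50) = 50 / (35 + 50) * 400
= 50 / 85 * 400
= 235.3 microstrain

235.3


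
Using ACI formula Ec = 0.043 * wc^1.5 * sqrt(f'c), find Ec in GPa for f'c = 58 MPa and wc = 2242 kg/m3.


Ec = 0.043 * 2242^1.5 * sqrt(58) / 1000
= 34.76 GPa

34.76


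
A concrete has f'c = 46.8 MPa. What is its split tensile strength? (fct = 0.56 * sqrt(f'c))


fct = 0.56 * sqrt(46.8)
= 0.56 * 6.841
= 3.831 MPa

3.831


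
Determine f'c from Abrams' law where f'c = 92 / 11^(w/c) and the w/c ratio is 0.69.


f'c = 92 / 11^0.69
= 92 / 5.231
= 17.59 MPa

17.59


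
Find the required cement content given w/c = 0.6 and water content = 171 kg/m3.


Cement = water / (w/c)
= 171 / 0.6
= 285.0 kg/m3

285.0


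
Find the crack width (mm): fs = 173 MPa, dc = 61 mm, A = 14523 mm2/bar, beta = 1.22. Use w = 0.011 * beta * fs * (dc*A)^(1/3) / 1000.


w = 0.011 * beta * fs * (dc * A)^(1/3) / 1000
= 0.011 * 1.22 * 173 * (61 * 14523)^(1/3) / 1000
= 0.223 mm

0.223


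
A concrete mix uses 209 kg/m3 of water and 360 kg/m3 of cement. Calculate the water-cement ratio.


w/c = water / cement
w/c = 209 / 360 = 0.581

0.581


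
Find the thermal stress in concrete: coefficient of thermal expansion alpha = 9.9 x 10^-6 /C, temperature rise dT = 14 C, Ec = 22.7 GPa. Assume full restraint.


sigma = alpha * dT * Ec
= 9.9e-6 * 14 * 22.7 * 1000
= 3.146 MPa

3.146


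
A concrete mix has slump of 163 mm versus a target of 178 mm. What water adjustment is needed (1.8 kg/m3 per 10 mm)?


Difference = 178 - 163 = 15 mm
Water adjustment = 15 * 1.8 / 10 = 2.7 kg/m3

2.7


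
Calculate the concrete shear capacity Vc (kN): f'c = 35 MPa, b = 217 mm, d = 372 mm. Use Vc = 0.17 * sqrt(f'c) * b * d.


Vc = 0.17 * sqrt(35) * 217 * 372 / 1000
= 81.19 kN

81.19


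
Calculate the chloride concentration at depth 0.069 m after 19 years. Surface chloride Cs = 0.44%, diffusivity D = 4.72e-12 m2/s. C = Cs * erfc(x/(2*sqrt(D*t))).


t_seconds = 19 * 365.25 * 24 * 3600 = 599594400.0 s
arg = 0.069 / (2 * sqrt(4.72e-12 * 599594400.0))
= 0.6485
erfc(0.6485) = 0.3591
C = 0.44 * 0.3591 = 0.158%

0.158


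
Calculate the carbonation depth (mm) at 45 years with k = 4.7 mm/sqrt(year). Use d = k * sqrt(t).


depth = k * sqrt(t)
= 4.7 * sqrt(45)
= 31.53 mm

31.53


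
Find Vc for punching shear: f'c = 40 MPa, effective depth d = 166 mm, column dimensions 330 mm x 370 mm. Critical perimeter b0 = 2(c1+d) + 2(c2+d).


b0 = 2*(330 + 166) + 2*(370 + 166) = 2064 mm
Vc = 0.33 * sqrt(40) * 2064 * 166 / 1000
= 715.09 kN

715.09


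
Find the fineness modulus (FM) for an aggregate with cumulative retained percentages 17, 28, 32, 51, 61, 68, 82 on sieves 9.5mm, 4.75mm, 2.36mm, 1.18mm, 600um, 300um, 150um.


FM = sum(cumulative % retained) / 100
= 339 / 100
= 3.39

3.39


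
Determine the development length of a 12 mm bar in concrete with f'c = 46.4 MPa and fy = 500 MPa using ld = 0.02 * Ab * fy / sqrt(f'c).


Ab = pi * 12^2 / 4 = 113.097 mm2
ld = 0.02 * 113.097 * 500 / sqrt(46.4)
= 166.0 mm

166.0


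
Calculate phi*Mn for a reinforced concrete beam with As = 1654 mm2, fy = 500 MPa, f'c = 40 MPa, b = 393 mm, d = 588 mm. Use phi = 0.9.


a = As * fy / (0.85 * f'c * b)
= 1654 * 500 / (0.85 * 40 * 393)
= 61.8919 mm
Mn = As * fy * (d - a/2) / 10^6
= 460.6837 kN-m
phi*Mn = 0.9 * 460.6837 = 414.62 kN-m

414.62


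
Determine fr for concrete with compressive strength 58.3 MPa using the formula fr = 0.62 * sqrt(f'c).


fr = 0.62 * sqrt(58.3)
= 4.734 MPa

4.734


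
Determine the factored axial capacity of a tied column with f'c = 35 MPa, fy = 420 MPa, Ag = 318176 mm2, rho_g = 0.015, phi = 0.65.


Ast = rho * Ag = 0.015 * 318176 = 4772.64 mm2
phi*Pn = 0.65 * 0.80 * (0.85 * 35 * (318176 - 4772.64) + 420 * 4772.64) / 1000
= 5890.69 kN

5890.69


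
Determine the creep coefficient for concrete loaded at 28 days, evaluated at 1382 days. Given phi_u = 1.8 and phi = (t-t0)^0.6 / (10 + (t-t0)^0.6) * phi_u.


dt = 1382 - 28 = 1354
phi = 1354^0.6 / (10 + 1354^0.6) * 1.8
= 1.59

1.59


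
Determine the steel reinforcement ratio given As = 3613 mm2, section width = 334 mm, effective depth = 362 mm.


rho = As / (b * d)
= 3613 / (334 * 362)
= 0.0299

0.0299


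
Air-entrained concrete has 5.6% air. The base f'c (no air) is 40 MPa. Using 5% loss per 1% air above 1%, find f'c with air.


Strength loss = (5.6 - 1) * 5 = 23.0%
f'c = 40 * (1 - 23.0/100)
= 30.8 MPa

30.8


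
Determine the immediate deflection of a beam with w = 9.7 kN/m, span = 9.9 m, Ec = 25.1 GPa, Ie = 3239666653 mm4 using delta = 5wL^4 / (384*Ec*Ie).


Convert: L = 9.9 m = 9900 mm, Ec = 25.1 GPa = 25100 MPa
delta = 5 * 9.7 * 9900^4 / (384 * 25100 * 3239666653)
= 14.92 mm

14.92


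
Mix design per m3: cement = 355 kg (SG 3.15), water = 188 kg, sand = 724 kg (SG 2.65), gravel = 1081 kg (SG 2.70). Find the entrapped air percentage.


Vol cement = 355 / (3.15 * 1000) = 0.112698 m3
Vol water = 188 / 1000 = 0.188 m3
Vol sand = 724 / (2.65 * 1000) = 0.273208 m3
Vol gravel = 1081 / (2.70 * 1000) = 0.40037 m3
Total solid + water volume = 0.974276 m3
Air = (1 - 0.974276) * 100 = 2.57%

2.57


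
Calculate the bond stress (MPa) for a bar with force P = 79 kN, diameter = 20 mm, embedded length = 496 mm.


u = P / (pi * db * ld)
= 79 * 1000 / (pi * 20 * 496)
= 2.535 MPa

2.535


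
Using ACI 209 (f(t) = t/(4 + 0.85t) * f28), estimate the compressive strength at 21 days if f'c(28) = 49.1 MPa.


f(21) = 21 / (4 + 0.85 * 21) * 49.1
= 21 / 21.85 * 49.1
= 47.19 MPa

47.19


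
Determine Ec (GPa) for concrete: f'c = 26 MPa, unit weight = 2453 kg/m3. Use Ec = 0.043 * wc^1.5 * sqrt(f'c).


Ec = 0.043 * 2453^1.5 * sqrt(26) / 1000
= 26.64 GPa

26.64


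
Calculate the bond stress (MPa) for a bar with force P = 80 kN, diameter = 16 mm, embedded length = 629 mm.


u = P / (pi * db * ld)
= 80 * 1000 / (pi * 16 * 629)
= 2.53 MPa

2.53


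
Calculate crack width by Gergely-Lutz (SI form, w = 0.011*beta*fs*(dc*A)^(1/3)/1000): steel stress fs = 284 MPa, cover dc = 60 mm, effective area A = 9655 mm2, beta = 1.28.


w = 0.011 * beta * fs * (dc * A)^(1/3) / 1000
= 0.011 * 1.28 * 284 * (60 * 9655)^(1/3) / 1000
= 0.333 mm

0.333


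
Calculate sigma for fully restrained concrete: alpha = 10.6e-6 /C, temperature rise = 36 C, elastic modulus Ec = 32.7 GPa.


sigma = alpha * dT * Ec
= 10.6e-6 * 36 * 32.7 * 1000
= 12.478 MPa

12.478


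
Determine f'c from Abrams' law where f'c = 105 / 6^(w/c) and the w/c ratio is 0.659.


f'c = 105 / 6^0.659
= 105 / 3.257
= 32.24 MPa

32.24


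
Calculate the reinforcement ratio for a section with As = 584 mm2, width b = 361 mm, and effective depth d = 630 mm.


rho = As / (b * d)
= 584 / (361 * 630)
= 0.0026

0.0026


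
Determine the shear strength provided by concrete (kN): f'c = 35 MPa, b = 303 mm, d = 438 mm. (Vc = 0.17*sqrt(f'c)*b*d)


Vc = 0.17 * sqrt(35) * 303 * 438 / 1000
= 133.47 kN

133.47


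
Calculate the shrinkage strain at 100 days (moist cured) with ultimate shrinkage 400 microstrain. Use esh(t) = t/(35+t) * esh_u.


esh(100) = 100 / (35 + 100) * 400
= 100 / 135 * 400
= 296.3 microstrain

296.3


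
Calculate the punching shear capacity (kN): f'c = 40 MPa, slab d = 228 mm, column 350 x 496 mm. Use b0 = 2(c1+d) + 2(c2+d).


b0 = 2*(350 + 228) + 2*(496 + 228) = 2604 mm
Vc = 0.33 * sqrt(40) * 2604 * 228 / 1000
= 1239.14 kN

1239.14


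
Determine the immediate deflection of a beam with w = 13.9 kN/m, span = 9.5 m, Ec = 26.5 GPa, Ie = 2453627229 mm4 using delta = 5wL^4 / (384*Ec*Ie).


Convert: L = 9.5 m = 9500 mm, Ec = 26.5 GPa = 26500 MPa
delta = 5 * 13.9 * 9500^4 / (384 * 26500 * 2453627229)
= 22.67 mm

22.67


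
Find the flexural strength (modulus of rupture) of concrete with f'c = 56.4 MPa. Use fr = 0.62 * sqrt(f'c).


fr = 0.62 * sqrt(56.4)
= 4.656 MPa

4.656


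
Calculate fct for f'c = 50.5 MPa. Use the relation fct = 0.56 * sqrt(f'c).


fct = 0.56 * sqrt(50.5)
= 0.56 * 7.106
= 3.98 MPa

3.98


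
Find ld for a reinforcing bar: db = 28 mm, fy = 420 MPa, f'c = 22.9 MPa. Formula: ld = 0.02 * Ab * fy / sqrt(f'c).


Ab = pi * 28^2 / 4 = 615.752 mm2
ld = 0.02 * 615.752 * 420 / sqrt(22.9)
= 1080.9 mm

1080.9


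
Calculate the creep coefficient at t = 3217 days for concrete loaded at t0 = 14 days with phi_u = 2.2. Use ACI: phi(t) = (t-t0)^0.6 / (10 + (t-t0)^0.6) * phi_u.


dt = 3217 - 14 = 3203
phi = 3203^0.6 / (10 + 3203^0.6) * 2.2
= 2.039

2.039


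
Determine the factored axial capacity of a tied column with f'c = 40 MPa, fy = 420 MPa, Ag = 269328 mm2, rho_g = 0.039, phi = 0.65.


Ast = rho * Ag = 0.039 * 269328 = 10503.792 mm2
phi*Pn = 0.65 * 0.80 * (0.85 * 40 * (269328 - 10503.792) + 420 * 10503.792) / 1000
= 6870.04 kN

6870.04


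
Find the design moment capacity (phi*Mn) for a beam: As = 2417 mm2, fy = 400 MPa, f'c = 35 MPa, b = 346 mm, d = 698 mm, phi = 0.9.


a = As * fy / (0.85 * f'c * b)
= 2417 * 400 / (0.85 * 35 * 346)
= 93.9233 mm
Mn = As * fy * (d - a/2) / 10^6
= 629.4239 kN-m
phi*Mn = 0.9 * 629.4239 = 566.48 kN-m

566.48


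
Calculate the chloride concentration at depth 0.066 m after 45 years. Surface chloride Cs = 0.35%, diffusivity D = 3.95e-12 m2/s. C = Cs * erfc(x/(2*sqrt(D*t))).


t_seconds = 45 * 365.25 * 24 * 3600 = 1420092000.0 s
arg = 0.066 / (2 * sqrt(3.95e-12 * 1420092000.0))
= 0.4406
erfc(0.4406) = 0.5332
C = 0.35 * 0.5332 = 0.1866%

0.1866


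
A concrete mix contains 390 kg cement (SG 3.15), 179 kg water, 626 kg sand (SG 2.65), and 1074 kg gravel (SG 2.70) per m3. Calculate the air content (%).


Vol cement = 390 / (3.15 * 1000) = 0.12381 m3
Vol water = 179 / 1000 = 0.179 m3
Vol sand = 626 / (2.65 * 1000) = 0.236226 m3
Vol gravel = 1074 / (2.70 * 1000) = 0.397778 m3
Total solid + water volume = 0.936814 m3
Air = (1 - 0.936814) * 100 = 6.32%

6.32


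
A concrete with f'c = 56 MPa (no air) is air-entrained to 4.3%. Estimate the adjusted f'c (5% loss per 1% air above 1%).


Strength loss = (4.3 - 1) * 5 = 16.5%
f'c = 56 * (1 - 16.5/100)
= 46.76 MPa

46.76


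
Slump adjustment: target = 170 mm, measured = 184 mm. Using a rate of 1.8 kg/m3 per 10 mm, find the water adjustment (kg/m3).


Difference = 170 - 184 = -14 mm
Water adjustment = -14 * 1.8 / 10 = -2.5 kg/m3

-2.5


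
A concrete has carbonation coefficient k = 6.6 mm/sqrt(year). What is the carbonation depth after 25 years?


depth = k * sqrt(t)
= 6.6 * sqrt(25)
= 33.0 mm

33.0


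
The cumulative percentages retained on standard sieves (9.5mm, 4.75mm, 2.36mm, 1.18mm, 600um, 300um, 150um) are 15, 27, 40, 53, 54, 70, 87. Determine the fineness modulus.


FM = sum(cumulative % retained) / 100
= 346 / 100
= 3.46

3.46


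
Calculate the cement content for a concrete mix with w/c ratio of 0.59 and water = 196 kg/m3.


Cement = water / (w/c)
= 196 / 0.59
= 332.2 kg/m3

332.2


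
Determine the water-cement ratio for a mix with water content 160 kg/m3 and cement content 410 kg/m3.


w/c = water / cement
w/c = 160 / 410 = 0.39

0.39


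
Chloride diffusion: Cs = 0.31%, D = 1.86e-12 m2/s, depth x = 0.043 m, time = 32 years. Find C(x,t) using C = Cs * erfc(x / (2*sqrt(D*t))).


t_seconds = 32 * 365.25 * 24 * 3600 = 1009843200.0 s
arg = 0.043 / (2 * sqrt(1.86e-12 * 1009843200.0))
= 0.4961
erfc(0.4961) = 0.4829
C = 0.31 * 0.4829 = 0.1497%

0.1497


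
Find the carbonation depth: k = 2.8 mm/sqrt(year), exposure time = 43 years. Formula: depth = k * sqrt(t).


depth = k * sqrt(t)
= 2.8 * sqrt(43)
= 18.36 mm

18.36


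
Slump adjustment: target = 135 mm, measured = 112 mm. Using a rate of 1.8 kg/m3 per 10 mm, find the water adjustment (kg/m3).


Difference = 135 - 112 = 23 mm
Water adjustment = 23 * 1.8 / 10 = 4.1 kg/m3

4.1


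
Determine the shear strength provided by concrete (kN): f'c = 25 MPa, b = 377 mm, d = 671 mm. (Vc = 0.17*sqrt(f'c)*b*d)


Vc = 0.17 * sqrt(25) * 377 * 671 / 1000
= 215.02 kN

215.02


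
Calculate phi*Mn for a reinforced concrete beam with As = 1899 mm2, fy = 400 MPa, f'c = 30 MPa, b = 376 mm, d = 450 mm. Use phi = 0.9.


a = As * fy / (0.85 * f'c * b)
= 1899 * 400 / (0.85 * 30 * 376)
= 79.224 mm
Mn = As * fy * (d - a/2) / 10^6
= 311.7307 kN-m
phi*Mn = 0.9 * 311.7307 = 280.56 kN-m

280.56


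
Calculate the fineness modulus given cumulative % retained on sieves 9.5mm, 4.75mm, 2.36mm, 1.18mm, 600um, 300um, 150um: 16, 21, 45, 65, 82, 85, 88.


FM = sum(cumulative % retained) / 100
= 402 / 100
= 4.02

4.02


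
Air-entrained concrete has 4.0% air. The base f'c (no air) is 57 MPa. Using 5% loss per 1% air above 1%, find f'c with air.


Strength loss = (4.0 - 1) * 5 = 15.0%
f'c = 57 * (1 - 15.0/100)
= 48.45 MPa

48.45


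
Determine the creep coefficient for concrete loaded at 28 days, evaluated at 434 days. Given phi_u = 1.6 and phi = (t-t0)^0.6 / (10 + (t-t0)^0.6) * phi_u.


dt = 434 - 28 = 406
phi = 406^0.6 / (10 + 406^0.6) * 1.6
= 1.258

1.258


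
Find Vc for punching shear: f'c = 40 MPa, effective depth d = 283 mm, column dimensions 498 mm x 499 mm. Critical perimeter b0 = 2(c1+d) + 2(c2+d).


b0 = 2*(498 + 283) + 2*(499 + 283) = 3126 mm
Vc = 0.33 * sqrt(40) * 3126 * 283 / 1000
= 1846.37 kN

1846.37


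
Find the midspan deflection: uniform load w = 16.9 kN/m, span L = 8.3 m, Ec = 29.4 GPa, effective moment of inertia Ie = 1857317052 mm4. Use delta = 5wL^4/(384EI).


Convert: L = 8.3 m = 8300 mm, Ec = 29.4 GPa = 29400 MPa
delta = 5 * 16.9 * 8300^4 / (384 * 29400 * 1857317052)
= 19.13 mm

19.13


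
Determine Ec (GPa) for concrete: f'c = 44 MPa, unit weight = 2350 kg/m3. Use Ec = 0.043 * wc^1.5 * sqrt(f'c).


Ec = 0.043 * 2350^1.5 * sqrt(44) / 1000
= 32.49 GPa

32.49


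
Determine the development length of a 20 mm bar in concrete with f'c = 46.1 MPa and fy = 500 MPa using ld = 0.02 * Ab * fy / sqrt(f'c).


Ab = pi * 20^2 / 4 = 314.159 mm2
ld = 0.02 * 314.159 * 500 / sqrt(46.1)
= 462.7 mm

462.7


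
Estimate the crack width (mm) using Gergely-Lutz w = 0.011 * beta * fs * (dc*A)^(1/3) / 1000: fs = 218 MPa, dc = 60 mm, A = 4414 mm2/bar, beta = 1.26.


w = 0.011 * beta * fs * (dc * A)^(1/3) / 1000
= 0.011 * 1.26 * 218 * (60 * 4414)^(1/3) / 1000
= 0.194 mm

0.194


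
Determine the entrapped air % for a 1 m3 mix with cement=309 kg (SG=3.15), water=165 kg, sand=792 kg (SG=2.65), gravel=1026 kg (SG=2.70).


Vol cement = 309 / (3.15 * 1000) = 0.098095 m3
Vol water = 165 / 1000 = 0.165 m3
Vol sand = 792 / (2.65 * 1000) = 0.298868 m3
Vol gravel = 1026 / (2.70 * 1000) = 0.38 m3
Total solid + water volume = 0.941963 m3
Air = (1 - 0.941963) * 100 = 5.8%

5.8


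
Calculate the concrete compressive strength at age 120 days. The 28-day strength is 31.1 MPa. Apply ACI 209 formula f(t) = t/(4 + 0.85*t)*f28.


f(120) = 120 / (4 + 0.85 * 120) * 31.1
= 120 / 106.0 * 31.1
= 35.21 MPa

35.21


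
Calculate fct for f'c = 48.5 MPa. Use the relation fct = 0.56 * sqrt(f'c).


fct = 0.56 * sqrt(48.5)
= 0.56 * 6.964
= 3.9 MPa

3.9


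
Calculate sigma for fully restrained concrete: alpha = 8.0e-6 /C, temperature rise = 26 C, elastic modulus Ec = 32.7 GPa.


sigma = alpha * dT * Ec
= 8.0e-6 * 26 * 32.7 * 1000
= 6.802 MPa

6.802


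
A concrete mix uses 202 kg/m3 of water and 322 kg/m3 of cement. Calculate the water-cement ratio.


w/c = water / cement
w/c = 202 / 322 = 0.627

0.627


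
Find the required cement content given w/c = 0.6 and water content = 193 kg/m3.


Cement = water / (w/c)
= 193 / 0.6
= 321.7 kg/m3

321.7


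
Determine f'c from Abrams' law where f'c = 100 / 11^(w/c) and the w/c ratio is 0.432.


f'c = 100 / 11^0.432
= 100 / 2.818
= 35.49 MPa

35.49


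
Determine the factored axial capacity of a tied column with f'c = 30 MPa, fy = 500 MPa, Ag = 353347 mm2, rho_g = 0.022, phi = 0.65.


Ast = rho * Ag = 0.022 * 353347 = 7773.634 mm2
phi*Pn = 0.65 * 0.80 * (0.85 * 30 * (353347 - 7773.634) + 500 * 7773.634) / 1000
= 6603.45 kN

6603.45


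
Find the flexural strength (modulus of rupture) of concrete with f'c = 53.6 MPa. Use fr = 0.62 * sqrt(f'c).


fr = 0.62 * sqrt(53.6)
= 4.539 MPa

4.539


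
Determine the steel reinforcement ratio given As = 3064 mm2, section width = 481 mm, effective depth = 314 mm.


rho = As / (b * d)
= 3064 / (481 * 314)
= 0.0203

0.0203


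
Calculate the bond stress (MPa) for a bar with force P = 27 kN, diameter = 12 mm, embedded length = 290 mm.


u = P / (pi * db * ld)
= 27 * 1000 / (pi * 12 * 290)
= 2.47 MPa

2.47
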